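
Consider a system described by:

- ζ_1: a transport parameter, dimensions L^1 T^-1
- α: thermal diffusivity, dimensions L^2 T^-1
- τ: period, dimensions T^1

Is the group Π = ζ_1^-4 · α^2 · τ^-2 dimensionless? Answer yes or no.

yes

Sum the exponent of each base dimension across the product:
  L: −4·[ζ_1]_L + 2·[α]_L − 2·[τ]_L = −4·(1) + 2·(2) − 2·(0) = 0
  T: −4·[ζ_1]_T + 2·[α]_T − 2·[τ]_T = −4·(-1) + 2·(-1) − 2·(1) = 0
All base exponents vanish — dimensionless.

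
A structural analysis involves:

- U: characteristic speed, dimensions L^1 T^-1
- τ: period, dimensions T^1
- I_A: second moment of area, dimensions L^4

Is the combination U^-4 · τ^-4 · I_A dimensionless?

Sum the exponent of each base dimension across the product:
  M: −4·[U]_M − 4·[τ]_M + [I_A]_M = −4·(0) − 4·(0) + (0) = 0
  L: −4·[U]_L − 4·[τ]_L + [I_A]_L = −4·(1) − 4·(0) + (4) = 0
  T: −4·[U]_T − 4·[τ]_T + [I_A]_T = −4·(-1) − 4·(1) + (0) = 0
All base exponents vanish — dimensionless.

yes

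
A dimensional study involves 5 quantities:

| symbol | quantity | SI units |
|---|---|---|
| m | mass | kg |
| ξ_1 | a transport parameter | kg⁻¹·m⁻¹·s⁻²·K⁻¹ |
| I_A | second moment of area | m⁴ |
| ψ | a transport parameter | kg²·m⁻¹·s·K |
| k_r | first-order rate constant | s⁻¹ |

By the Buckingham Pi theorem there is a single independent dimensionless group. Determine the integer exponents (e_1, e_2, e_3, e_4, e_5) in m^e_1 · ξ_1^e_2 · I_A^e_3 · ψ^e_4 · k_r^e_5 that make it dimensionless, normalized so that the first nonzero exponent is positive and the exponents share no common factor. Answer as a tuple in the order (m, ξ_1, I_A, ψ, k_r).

(2, -2, -1, -2, 2)

M: e_1·(1) + e_2·(-1) + e_3·(0) + e_4·(2) + e_5·(0) = 0
L: e_1·(0) + e_2·(-1) + e_3·(4) + e_4·(-1) + e_5·(0) = 0
T: e_1·(0) + e_2·(-2) + e_3·(0) + e_4·(1) + e_5·(-1) = 0
Θ: e_1·(0) + e_2·(-1) + e_3·(0) + e_4·(1) + e_5·(0) = 0
Solving this homogeneous linear system for the smallest-integer solution (first nonzero entry positive) gives (2, -2, -1, -2, 2).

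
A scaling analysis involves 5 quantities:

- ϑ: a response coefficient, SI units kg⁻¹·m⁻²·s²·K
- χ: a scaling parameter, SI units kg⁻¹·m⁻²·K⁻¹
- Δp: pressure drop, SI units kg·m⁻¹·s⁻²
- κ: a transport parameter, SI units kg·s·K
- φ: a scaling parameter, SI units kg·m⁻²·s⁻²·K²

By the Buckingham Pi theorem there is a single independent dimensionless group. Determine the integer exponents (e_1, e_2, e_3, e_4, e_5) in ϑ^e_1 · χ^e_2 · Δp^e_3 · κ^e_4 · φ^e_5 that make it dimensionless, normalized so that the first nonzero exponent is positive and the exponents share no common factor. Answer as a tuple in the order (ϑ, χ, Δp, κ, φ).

(3, -3, 4, -2, -2)

M: e_1·(-1) + e_2·(-1) + e_3·(1) + e_4·(1) + e_5·(1) = 0
L: e_1·(-2) + e_2·(-2) + e_3·(-1) + e_4·(0) + e_5·(-2) = 0
T: e_1·(2) + e_2·(0) + e_3·(-2) + e_4·(1) + e_5·(-2) = 0
Θ: e_1·(1) + e_2·(-1) + e_3·(0) + e_4·(1) + e_5·(2) = 0
Solving this homogeneous linear system for the smallest-integer solution (first nonzero entry positive) gives (3, -3, 4, -2, -2).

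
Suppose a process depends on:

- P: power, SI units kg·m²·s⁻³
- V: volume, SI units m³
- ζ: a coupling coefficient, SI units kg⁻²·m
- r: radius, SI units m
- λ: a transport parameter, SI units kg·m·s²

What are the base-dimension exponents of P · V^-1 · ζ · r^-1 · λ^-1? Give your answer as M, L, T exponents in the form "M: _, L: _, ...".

M: -2, L: -2, T: -5

Collect each base-dimension exponent across the product:
  M: (1) − (0) + (-2) − (0) − (1) = -2
  L: (2) − (3) + (1) − (1) − (1) = -2
  T: (-3) − (0) + (0) − (0) − (2) = -5
So the dimensions are [M⁻² L⁻² T⁻⁵].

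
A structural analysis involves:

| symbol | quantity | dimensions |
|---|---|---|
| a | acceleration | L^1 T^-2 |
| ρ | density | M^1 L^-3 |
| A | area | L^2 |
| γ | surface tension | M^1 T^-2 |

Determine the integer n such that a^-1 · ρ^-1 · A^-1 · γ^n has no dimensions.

1

Balance the M exponent: (1)·n from γ, plus −(0) − (1) − (0) = -1 from the rest, must sum to zero.
n − 1 = 0, so n = 1.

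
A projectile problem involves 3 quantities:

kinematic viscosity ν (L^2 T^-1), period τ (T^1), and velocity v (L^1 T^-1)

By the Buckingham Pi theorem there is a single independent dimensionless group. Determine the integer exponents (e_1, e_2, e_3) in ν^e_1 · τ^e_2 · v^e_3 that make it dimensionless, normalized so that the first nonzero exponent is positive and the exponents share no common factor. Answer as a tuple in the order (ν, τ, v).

(1, -1, -2)

L: e_1·(2) + e_2·(0) + e_3·(1) = 0
T: e_1·(-1) + e_2·(1) + e_3·(-1) = 0
Solving this homogeneous linear system for the smallest-integer solution (first nonzero entry positive) gives (1, -1, -2).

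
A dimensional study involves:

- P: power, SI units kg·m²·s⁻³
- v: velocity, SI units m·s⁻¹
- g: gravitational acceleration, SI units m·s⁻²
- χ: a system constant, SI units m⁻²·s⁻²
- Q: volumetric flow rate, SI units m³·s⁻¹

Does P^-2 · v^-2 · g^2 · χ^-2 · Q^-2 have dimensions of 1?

Sum the exponent of each base dimension across the product:
  M: −2·[P]_M − 2·[v]_M + 2·[g]_M − 2·[χ]_M − 2·[Q]_M = −2·(1) − 2·(0) + 2·(0) − 2·(0) − 2·(0) = -2
  L: −2·[P]_L − 2·[v]_L + 2·[g]_L − 2·[χ]_L − 2·[Q]_L = −2·(2) − 2·(1) + 2·(1) − 2·(-2) − 2·(3) = -6
  T: −2·[P]_T − 2·[v]_T + 2·[g]_T − 2·[χ]_T − 2·[Q]_T = −2·(-3) − 2·(-1) + 2·(-2) − 2·(-2) − 2·(-1) = 10
Net dimensions [M⁻² L⁻⁶ T¹⁰] ≠ [1] — not dimensionless.

no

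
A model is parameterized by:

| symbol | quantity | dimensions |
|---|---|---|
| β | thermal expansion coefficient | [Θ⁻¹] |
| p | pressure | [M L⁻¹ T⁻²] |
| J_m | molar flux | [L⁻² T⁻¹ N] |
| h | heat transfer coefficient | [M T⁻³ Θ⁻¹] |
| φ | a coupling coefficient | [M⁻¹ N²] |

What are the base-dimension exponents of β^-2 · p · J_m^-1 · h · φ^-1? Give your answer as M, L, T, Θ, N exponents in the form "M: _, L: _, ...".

Collect each base-dimension exponent across the product:
  M: −2·(0) + (1) − (0) + (1) − (-1) = 3
  L: −2·(0) + (-1) − (-2) + (0) − (0) = 1
  T: −2·(0) + (-2) − (-1) + (-3) − (0) = -4
  Θ: −2·(-1) + (0) − (0) + (-1) − (0) = 1
  N: −2·(0) + (0) − (1) + (0) − (2) = -3
So the dimensions are [M³ L T⁻⁴ Θ N⁻³].

M: 3, L: 1, T: -4, Θ: 1, N: -3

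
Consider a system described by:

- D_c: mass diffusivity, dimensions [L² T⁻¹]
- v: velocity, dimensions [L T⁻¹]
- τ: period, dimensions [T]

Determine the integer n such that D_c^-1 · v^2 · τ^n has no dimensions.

Balance the T exponent: (1)·n from τ, plus −(-1) + 2·(-1) = -1 from the rest, must sum to zero.
n − 1 = 0, so n = 1.

1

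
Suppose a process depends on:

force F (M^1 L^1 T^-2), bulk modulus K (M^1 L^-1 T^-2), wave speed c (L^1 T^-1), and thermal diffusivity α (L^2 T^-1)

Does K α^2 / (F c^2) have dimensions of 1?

Sum the exponent of each base dimension across the product:
  M: −[F]_M + [K]_M − 2·[c]_M + 2·[α]_M = −(1) + (1) − 2·(0) + 2·(0) = 0
  L: −[F]_L + [K]_L − 2·[c]_L + 2·[α]_L = −(1) + (-1) − 2·(1) + 2·(2) = 0
  T: −[F]_T + [K]_T − 2·[c]_T + 2·[α]_T = −(-2) + (-2) − 2·(-1) + 2·(-1) = 0
  Θ: −[F]_Θ + [K]_Θ − 2·[c]_Θ + 2·[α]_Θ = −(0) + (0) − 2·(0) + 2·(0) = 0
All base exponents vanish — dimensionless.

yes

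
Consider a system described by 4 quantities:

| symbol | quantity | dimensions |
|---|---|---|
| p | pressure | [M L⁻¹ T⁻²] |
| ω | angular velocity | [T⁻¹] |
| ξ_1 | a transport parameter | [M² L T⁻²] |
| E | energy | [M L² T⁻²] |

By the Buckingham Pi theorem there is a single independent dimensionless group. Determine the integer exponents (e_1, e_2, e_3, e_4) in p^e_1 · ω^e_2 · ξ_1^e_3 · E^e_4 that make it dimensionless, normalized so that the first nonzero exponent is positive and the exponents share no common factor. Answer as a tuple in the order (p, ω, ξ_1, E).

M: e_1·(1) + e_2·(0) + e_3·(2) + e_4·(1) = 0
L: e_1·(-1) + e_2·(0) + e_3·(1) + e_4·(2) = 0
T: e_1·(-2) + e_2·(-1) + e_3·(-2) + e_4·(-2) = 0
Solving this homogeneous linear system for the smallest-integer solution (first nonzero entry positive) gives (1, -2, -1, 1).

(1, -2, -1, 1)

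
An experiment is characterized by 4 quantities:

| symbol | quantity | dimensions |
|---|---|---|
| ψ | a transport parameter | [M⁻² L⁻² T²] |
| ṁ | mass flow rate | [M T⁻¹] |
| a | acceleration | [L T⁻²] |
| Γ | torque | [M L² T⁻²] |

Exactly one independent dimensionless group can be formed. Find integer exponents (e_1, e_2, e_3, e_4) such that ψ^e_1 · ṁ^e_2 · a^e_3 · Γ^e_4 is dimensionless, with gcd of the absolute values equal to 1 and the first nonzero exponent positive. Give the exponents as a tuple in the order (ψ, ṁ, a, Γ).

(3, 2, -2, 4)

M: e_1·(-2) + e_2·(1) + e_3·(0) + e_4·(1) = 0
L: e_1·(-2) + e_2·(0) + e_3·(1) + e_4·(2) = 0
T: e_1·(2) + e_2·(-1) + e_3·(-2) + e_4·(-2) = 0
Solving this homogeneous linear system for the smallest-integer solution (first nonzero entry positive) gives (3, 2, -2, 4).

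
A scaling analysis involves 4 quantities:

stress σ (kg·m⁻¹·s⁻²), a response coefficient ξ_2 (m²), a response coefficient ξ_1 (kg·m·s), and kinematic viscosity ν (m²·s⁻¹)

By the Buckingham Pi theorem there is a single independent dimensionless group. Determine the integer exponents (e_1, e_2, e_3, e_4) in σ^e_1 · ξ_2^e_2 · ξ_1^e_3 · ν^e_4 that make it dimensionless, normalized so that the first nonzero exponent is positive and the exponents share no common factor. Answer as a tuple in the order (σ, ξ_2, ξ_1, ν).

(1, 4, -1, -3)

M: e_1·(1) + e_2·(0) + e_3·(1) + e_4·(0) = 0
L: e_1·(-1) + e_2·(2) + e_3·(1) + e_4·(2) = 0
T: e_1·(-2) + e_2·(0) + e_3·(1) + e_4·(-1) = 0
Solving this homogeneous linear system for the smallest-integer solution (first nonzero entry positive) gives (1, 4, -1, -3).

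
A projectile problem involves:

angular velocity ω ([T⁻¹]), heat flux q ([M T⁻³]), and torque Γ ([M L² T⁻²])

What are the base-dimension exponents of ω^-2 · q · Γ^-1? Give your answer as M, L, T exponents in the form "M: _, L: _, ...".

Collect each base-dimension exponent across the product:
  M: −2·(0) + (1) − (1) = 0
  L: −2·(0) + (0) − (2) = -2
  T: −2·(-1) + (-3) − (-2) = 1
So the dimensions are [L⁻² T].

M: 0, L: -2, T: 1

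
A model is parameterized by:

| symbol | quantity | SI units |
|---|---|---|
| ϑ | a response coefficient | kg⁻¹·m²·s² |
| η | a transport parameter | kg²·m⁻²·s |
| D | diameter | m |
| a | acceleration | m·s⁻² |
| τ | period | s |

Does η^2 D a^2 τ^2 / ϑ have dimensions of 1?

Sum the exponent of each base dimension across the product:
  M: −[ϑ]_M + 2·[η]_M + [D]_M + 2·[a]_M + 2·[τ]_M = −(-1) + 2·(2) + (0) + 2·(0) + 2·(0) = 5
  L: −[ϑ]_L + 2·[η]_L + [D]_L + 2·[a]_L + 2·[τ]_L = −(2) + 2·(-2) + (1) + 2·(1) + 2·(0) = -3
  T: −[ϑ]_T + 2·[η]_T + [D]_T + 2·[a]_T + 2·[τ]_T = −(2) + 2·(1) + (0) + 2·(-2) + 2·(1) = -2
Net dimensions [M⁵ L⁻³ T⁻²] ≠ [1] — not dimensionless.

no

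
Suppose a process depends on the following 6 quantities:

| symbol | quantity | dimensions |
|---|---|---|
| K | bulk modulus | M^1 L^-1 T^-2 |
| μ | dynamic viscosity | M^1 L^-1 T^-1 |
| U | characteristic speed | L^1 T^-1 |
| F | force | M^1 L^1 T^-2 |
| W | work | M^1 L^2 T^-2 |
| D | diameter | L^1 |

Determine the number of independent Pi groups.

There are 6 variables and 3 base dimensions (M, L, T).
The dimension matrix has rank 3.
Independent dimensionless groups: 6 − 3 = 3.

3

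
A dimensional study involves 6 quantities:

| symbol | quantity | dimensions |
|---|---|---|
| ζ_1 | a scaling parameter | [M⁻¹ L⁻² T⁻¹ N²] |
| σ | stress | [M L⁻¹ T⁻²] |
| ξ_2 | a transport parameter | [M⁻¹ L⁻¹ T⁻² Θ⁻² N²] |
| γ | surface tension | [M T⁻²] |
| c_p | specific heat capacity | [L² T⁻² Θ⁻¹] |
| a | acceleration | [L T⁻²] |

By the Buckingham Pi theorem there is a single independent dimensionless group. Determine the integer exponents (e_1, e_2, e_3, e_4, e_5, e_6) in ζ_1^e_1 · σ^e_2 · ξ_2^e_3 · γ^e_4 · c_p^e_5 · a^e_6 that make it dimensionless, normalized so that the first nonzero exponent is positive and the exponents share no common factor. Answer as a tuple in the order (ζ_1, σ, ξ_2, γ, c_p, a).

M: e_1·(-1) + e_2·(1) + e_3·(-1) + e_4·(1) + e_5·(0) + e_6·(0) = 0
L: e_1·(-2) + e_2·(-1) + e_3·(-1) + e_4·(0) + e_5·(2) + e_6·(1) = 0
T: e_1·(-1) + e_2·(-2) + e_3·(-2) + e_4·(-2) + e_5·(-2) + e_6·(-2) = 0
Θ: e_1·(0) + e_2·(0) + e_3·(-2) + e_4·(0) + e_5·(-1) + e_6·(0) = 0
N: e_1·(2) + e_2·(0) + e_3·(2) + e_4·(0) + e_5·(0) + e_6·(0) = 0
Solving this homogeneous linear system for the smallest-integer solution (first nonzero entry positive) gives (2, 3, -2, -3, 4, -3).

(2, 3, -2, -3, 4, -3)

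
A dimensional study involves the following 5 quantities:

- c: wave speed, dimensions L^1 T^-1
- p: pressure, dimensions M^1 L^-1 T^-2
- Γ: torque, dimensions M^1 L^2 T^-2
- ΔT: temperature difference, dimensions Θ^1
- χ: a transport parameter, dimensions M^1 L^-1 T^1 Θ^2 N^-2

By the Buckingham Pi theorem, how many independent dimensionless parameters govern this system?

0

There are 5 variables and 5 base dimensions (M, L, T, Θ, N).
The dimension matrix has rank 5.
Independent dimensionless groups: 5 − 5 = 0.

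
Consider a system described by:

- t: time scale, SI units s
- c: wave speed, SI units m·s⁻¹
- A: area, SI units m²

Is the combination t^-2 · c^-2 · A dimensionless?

yes

Sum the exponent of each base dimension across the product:
  M: −2·[t]_M − 2·[c]_M + [A]_M = −2·(0) − 2·(0) + (0) = 0
  L: −2·[t]_L − 2·[c]_L + [A]_L = −2·(0) − 2·(1) + (2) = 0
  T: −2·[t]_T − 2·[c]_T + [A]_T = −2·(1) − 2·(-1) + (0) = 0
All base exponents vanish — dimensionless.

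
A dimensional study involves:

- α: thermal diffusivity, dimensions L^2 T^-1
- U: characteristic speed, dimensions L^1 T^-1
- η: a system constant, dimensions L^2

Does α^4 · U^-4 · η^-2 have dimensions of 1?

yes

Sum the exponent of each base dimension across the product:
  L: 4·[α]_L − 4·[U]_L − 2·[η]_L = 4·(2) − 4·(1) − 2·(2) = 0
  T: 4·[α]_T − 4·[U]_T − 2·[η]_T = 4·(-1) − 4·(-1) − 2·(0) = 0
All base exponents vanish — dimensionless.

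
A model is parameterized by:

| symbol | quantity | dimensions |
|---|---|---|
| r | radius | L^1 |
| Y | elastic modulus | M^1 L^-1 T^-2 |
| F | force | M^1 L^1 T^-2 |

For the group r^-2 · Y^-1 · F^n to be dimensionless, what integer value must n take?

Balance the M exponent: (1)·n from F, plus −2·(0) − (1) = -1 from the rest, must sum to zero.
n − 1 = 0, so n = 1.

1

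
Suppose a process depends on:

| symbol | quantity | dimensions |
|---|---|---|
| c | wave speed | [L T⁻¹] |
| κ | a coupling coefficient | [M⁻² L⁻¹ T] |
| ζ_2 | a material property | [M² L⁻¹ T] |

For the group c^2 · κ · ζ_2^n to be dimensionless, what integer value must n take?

Balance the M exponent: (2)·n from ζ_2, plus 2·(0) + (-2) = -2 from the rest, must sum to zero.
2n − 2 = 0, so n = 1.

1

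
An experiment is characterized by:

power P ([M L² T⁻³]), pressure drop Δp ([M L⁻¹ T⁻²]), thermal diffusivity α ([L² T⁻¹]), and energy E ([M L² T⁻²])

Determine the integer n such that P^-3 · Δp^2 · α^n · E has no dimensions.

3

Balance the L exponent: (2)·n from α, plus −3·(2) + 2·(-1) + (2) = -6 from the rest, must sum to zero.
2n − 6 = 0, so n = 3.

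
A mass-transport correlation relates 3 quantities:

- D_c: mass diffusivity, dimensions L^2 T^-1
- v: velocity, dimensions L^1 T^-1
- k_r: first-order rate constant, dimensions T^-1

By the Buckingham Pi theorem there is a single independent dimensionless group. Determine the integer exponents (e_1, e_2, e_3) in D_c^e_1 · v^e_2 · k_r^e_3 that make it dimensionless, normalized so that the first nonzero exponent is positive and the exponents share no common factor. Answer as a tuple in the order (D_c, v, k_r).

L: e_1·(2) + e_2·(1) + e_3·(0) = 0
T: e_1·(-1) + e_2·(-1) + e_3·(-1) = 0
Solving this homogeneous linear system for the smallest-integer solution (first nonzero entry positive) gives (1, -2, 1).

(1, -2, 1)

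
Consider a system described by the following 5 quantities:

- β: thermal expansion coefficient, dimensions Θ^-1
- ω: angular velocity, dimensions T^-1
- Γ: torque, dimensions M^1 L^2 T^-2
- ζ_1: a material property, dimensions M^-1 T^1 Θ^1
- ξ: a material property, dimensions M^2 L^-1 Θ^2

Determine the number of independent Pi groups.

There are 5 variables and 4 base dimensions (M, L, T, Θ).
The dimension matrix has rank 4.
Independent dimensionless groups: 5 − 4 = 1.

1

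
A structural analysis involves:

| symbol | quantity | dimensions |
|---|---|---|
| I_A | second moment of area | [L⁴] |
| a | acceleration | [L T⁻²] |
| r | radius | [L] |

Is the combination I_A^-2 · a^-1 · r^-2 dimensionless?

Sum the exponent of each base dimension across the product:
  L: −2·[I_A]_L − [a]_L − 2·[r]_L = −2·(4) − (1) − 2·(1) = -11
  T: −2·[I_A]_T − [a]_T − 2·[r]_T = −2·(0) − (-2) − 2·(0) = 2
Net dimensions [L⁻¹¹ T²] ≠ [1] — not dimensionless.

no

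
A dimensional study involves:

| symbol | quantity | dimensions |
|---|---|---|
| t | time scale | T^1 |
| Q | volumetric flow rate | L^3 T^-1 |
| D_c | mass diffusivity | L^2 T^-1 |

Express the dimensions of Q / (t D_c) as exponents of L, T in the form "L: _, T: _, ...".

Collect each base-dimension exponent across the product:
  L: −(0) + (3) − (2) = 1
  T: −(1) + (-1) − (-1) = -1
So the dimensions are [L T⁻¹].

L: 1, T: -1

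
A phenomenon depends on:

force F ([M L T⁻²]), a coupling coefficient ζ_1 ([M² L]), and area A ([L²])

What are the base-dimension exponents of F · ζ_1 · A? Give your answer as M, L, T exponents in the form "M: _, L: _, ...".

Collect each base-dimension exponent across the product:
  M: (1) + (2) + (0) = 3
  L: (1) + (1) + (2) = 4
  T: (-2) + (0) + (0) = -2
So the dimensions are [M³ L⁴ T⁻²].

M: 3, L: 4, T: -2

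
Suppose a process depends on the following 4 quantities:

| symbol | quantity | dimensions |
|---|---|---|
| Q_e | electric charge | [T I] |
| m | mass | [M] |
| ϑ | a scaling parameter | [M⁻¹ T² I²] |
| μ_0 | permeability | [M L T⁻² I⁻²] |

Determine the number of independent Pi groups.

1

There are 4 variables and 4 base dimensions (M, L, T, I).
The dimension matrix has rank 3 (less than 4: the dimension vectors are linearly dependent).
Independent dimensionless groups: 4 − 3 = 1.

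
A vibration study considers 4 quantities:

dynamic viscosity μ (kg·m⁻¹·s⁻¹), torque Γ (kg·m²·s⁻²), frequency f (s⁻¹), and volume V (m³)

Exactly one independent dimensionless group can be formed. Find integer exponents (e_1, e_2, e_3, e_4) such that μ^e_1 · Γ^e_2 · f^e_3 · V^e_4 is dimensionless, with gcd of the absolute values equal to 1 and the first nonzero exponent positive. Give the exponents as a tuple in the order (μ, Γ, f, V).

M: e_1·(1) + e_2·(1) + e_3·(0) + e_4·(0) = 0
L: e_1·(-1) + e_2·(2) + e_3·(0) + e_4·(3) = 0
T: e_1·(-1) + e_2·(-2) + e_3·(-1) + e_4·(0) = 0
Solving this homogeneous linear system for the smallest-integer solution (first nonzero entry positive) gives (1, -1, 1, 1).

(1, -1, 1, 1)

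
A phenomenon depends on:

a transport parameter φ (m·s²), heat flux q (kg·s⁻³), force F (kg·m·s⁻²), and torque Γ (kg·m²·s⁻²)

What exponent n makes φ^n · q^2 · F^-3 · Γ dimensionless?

Balance the L exponent: (1)·n from φ, plus 2·(0) − 3·(1) + (2) = -1 from the rest, must sum to zero.
n − 1 = 0, so n = 1.

1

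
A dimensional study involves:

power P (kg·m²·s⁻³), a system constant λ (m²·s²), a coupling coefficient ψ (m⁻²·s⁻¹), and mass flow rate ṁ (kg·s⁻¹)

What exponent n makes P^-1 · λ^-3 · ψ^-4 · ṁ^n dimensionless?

Balance the M exponent: (1)·n from ṁ, plus −(1) − 3·(0) − 4·(0) = -1 from the rest, must sum to zero.
n − 1 = 0, so n = 1.

1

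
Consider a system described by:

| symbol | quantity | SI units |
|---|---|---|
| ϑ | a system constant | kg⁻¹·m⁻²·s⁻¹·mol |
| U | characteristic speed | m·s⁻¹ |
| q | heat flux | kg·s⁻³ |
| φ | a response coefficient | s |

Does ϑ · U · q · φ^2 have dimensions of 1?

no

Sum the exponent of each base dimension across the product:
  M: [ϑ]_M + [U]_M + [q]_M + 2·[φ]_M = (-1) + (0) + (1) + 2·(0) = 0
  L: [ϑ]_L + [U]_L + [q]_L + 2·[φ]_L = (-2) + (1) + (0) + 2·(0) = -1
  T: [ϑ]_T + [U]_T + [q]_T + 2·[φ]_T = (-1) + (-1) + (-3) + 2·(1) = -3
  N: [ϑ]_N + [U]_N + [q]_N + 2·[φ]_N = (1) + (0) + (0) + 2·(0) = 1
Net dimensions [L⁻¹ T⁻³ N] ≠ [1] — not dimensionless.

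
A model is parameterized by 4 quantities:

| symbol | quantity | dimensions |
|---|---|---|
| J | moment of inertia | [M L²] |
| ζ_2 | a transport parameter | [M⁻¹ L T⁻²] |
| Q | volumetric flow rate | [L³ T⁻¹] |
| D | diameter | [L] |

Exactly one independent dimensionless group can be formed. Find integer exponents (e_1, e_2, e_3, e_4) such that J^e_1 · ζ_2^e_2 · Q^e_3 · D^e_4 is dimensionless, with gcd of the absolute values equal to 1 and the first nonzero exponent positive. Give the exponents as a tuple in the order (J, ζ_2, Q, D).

M: e_1·(1) + e_2·(-1) + e_3·(0) + e_4·(0) = 0
L: e_1·(2) + e_2·(1) + e_3·(3) + e_4·(1) = 0
T: e_1·(0) + e_2·(-2) + e_3·(-1) + e_4·(0) = 0
Solving this homogeneous linear system for the smallest-integer solution (first nonzero entry positive) gives (1, 1, -2, 3).

(1, 1, -2, 3)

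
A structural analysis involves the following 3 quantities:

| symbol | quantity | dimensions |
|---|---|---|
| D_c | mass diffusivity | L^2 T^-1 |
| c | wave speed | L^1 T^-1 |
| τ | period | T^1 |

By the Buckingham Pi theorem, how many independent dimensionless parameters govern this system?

There are 3 variables and 2 base dimensions (L, T).
The dimension matrix has rank 2.
Independent dimensionless groups: 3 − 2 = 1.

1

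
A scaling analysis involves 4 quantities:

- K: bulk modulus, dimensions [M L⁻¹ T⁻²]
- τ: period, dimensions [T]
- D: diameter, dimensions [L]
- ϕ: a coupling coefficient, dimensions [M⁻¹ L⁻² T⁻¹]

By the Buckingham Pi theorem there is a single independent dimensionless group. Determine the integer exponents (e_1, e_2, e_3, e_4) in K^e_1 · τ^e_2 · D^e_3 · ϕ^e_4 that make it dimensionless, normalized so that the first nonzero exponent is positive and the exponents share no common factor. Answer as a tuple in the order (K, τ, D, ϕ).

M: e_1·(1) + e_2·(0) + e_3·(0) + e_4·(-1) = 0
L: e_1·(-1) + e_2·(0) + e_3·(1) + e_4·(-2) = 0
T: e_1·(-2) + e_2·(1) + e_3·(0) + e_4·(-1) = 0
Solving this homogeneous linear system for the smallest-integer solution (first nonzero entry positive) gives (1, 3, 3, 1).

(1, 3, 3, 1)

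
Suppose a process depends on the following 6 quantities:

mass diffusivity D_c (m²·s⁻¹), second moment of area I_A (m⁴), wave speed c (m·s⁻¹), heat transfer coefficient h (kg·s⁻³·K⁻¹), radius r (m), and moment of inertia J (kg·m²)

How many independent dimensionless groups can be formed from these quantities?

2

There are 6 variables and 4 base dimensions (M, L, T, Θ).
The dimension matrix has rank 4.
Independent dimensionless groups: 6 − 4 = 2.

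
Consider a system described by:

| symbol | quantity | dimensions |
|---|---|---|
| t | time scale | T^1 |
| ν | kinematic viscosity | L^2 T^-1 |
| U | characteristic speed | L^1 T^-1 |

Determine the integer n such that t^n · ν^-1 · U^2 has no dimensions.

Balance the T exponent: (1)·n from t, plus −(-1) + 2·(-1) = -1 from the rest, must sum to zero.
n − 1 = 0, so n = 1.

1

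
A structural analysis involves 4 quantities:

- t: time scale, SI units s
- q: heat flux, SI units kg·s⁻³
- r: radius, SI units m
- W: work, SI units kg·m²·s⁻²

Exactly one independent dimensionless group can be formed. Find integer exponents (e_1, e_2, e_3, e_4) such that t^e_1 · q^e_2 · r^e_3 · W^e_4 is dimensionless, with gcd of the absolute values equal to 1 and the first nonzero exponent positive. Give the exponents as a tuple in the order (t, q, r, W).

M: e_1·(0) + e_2·(1) + e_3·(0) + e_4·(1) = 0
L: e_1·(0) + e_2·(0) + e_3·(1) + e_4·(2) = 0
T: e_1·(1) + e_2·(-3) + e_3·(0) + e_4·(-2) = 0
Solving this homogeneous linear system for the smallest-integer solution (first nonzero entry positive) gives (1, 1, 2, -1).

(1, 1, 2, -1)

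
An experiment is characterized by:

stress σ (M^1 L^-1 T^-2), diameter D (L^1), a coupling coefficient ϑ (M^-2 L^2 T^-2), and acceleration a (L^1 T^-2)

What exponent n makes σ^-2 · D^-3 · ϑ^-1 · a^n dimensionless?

Balance the L exponent: (1)·n from a, plus −2·(-1) − 3·(1) − (2) = -3 from the rest, must sum to zero.
n − 3 = 0, so n = 3.

3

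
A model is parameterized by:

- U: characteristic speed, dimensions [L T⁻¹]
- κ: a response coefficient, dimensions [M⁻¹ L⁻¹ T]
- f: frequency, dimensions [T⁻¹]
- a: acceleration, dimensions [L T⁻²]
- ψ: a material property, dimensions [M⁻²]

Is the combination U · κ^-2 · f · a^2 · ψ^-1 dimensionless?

no

Sum the exponent of each base dimension across the product:
  M: [U]_M − 2·[κ]_M + [f]_M + 2·[a]_M − [ψ]_M = (0) − 2·(-1) + (0) + 2·(0) − (-2) = 4
  L: [U]_L − 2·[κ]_L + [f]_L + 2·[a]_L − [ψ]_L = (1) − 2·(-1) + (0) + 2·(1) − (0) = 5
  T: [U]_T − 2·[κ]_T + [f]_T + 2·[a]_T − [ψ]_T = (-1) − 2·(1) + (-1) + 2·(-2) − (0) = -8
Net dimensions [M⁴ L⁵ T⁻⁸] ≠ [1] — not dimensionless.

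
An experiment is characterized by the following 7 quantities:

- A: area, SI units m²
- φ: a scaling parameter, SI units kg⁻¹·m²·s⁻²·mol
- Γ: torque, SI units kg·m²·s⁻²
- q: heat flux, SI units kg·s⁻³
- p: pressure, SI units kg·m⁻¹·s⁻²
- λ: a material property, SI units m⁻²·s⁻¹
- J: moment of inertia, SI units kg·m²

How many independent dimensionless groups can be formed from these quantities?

There are 7 variables and 4 base dimensions (M, L, T, N).
The dimension matrix has rank 4.
Independent dimensionless groups: 7 − 4 = 3.

3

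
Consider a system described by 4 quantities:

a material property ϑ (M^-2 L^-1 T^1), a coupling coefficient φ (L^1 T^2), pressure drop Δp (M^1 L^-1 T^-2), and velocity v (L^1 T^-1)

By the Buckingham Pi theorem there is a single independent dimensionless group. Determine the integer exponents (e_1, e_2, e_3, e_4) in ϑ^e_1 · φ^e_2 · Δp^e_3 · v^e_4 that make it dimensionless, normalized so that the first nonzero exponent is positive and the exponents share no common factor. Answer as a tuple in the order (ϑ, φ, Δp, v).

(1, 2, 2, 1)

M: e_1·(-2) + e_2·(0) + e_3·(1) + e_4·(0) = 0
L: e_1·(-1) + e_2·(1) + e_3·(-1) + e_4·(1) = 0
T: e_1·(1) + e_2·(2) + e_3·(-2) + e_4·(-1) = 0
Solving this homogeneous linear system for the smallest-integer solution (first nonzero entry positive) gives (1, 2, 2, 1).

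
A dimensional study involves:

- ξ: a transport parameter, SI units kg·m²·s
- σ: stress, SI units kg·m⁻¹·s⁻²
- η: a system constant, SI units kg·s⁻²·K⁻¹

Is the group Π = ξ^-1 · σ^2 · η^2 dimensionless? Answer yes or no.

Sum the exponent of each base dimension across the product:
  M: −[ξ]_M + 2·[σ]_M + 2·[η]_M = −(1) + 2·(1) + 2·(1) = 3
  L: −[ξ]_L + 2·[σ]_L + 2·[η]_L = −(2) + 2·(-1) + 2·(0) = -4
  T: −[ξ]_T + 2·[σ]_T + 2·[η]_T = −(1) + 2·(-2) + 2·(-2) = -9
  Θ: −[ξ]_Θ + 2·[σ]_Θ + 2·[η]_Θ = −(0) + 2·(0) + 2·(-1) = -2
Net dimensions [M³ L⁻⁴ T⁻⁹ Θ⁻²] ≠ [1] — not dimensionless.

no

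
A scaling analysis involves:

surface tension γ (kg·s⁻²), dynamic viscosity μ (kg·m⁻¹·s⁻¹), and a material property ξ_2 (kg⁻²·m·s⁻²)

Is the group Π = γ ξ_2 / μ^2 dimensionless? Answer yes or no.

Sum the exponent of each base dimension across the product:
  M: [γ]_M − 2·[μ]_M + [ξ_2]_M = (1) − 2·(1) + (-2) = -3
  L: [γ]_L − 2·[μ]_L + [ξ_2]_L = (0) − 2·(-1) + (1) = 3
  T: [γ]_T − 2·[μ]_T + [ξ_2]_T = (-2) − 2·(-1) + (-2) = -2
Net dimensions [M⁻³ L³ T⁻²] ≠ [1] — not dimensionless.

no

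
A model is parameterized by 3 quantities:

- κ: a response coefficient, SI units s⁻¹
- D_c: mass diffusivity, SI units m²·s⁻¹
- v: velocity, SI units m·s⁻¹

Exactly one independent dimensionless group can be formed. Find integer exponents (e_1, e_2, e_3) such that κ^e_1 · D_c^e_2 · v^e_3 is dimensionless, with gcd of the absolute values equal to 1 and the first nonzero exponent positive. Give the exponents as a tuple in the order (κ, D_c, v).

(1, 1, -2)

L: e_1·(0) + e_2·(2) + e_3·(1) = 0
T: e_1·(-1) + e_2·(-1) + e_3·(-1) = 0
Solving this homogeneous linear system for the smallest-integer solution (first nonzero entry positive) gives (1, 1, -2).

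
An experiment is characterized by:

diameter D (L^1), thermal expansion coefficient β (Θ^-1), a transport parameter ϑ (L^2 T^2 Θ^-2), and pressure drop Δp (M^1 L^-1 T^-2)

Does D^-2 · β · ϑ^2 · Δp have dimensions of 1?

Sum the exponent of each base dimension across the product:
  M: −2·[D]_M + [β]_M + 2·[ϑ]_M + [Δp]_M = −2·(0) + (0) + 2·(0) + (1) = 1
  L: −2·[D]_L + [β]_L + 2·[ϑ]_L + [Δp]_L = −2·(1) + (0) + 2·(2) + (-1) = 1
  T: −2·[D]_T + [β]_T + 2·[ϑ]_T + [Δp]_T = −2·(0) + (0) + 2·(2) + (-2) = 2
  Θ: −2·[D]_Θ + [β]_Θ + 2·[ϑ]_Θ + [Δp]_Θ = −2·(0) + (-1) + 2·(-2) + (0) = -5
Net dimensions [M L T² Θ⁻⁵] ≠ [1] — not dimensionless.

no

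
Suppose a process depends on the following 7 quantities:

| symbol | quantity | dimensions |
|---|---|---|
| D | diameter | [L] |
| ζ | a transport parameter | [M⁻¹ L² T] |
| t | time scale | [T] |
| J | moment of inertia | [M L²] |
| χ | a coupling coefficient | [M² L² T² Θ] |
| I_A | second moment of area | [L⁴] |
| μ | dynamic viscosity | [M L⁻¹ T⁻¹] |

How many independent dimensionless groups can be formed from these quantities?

There are 7 variables and 4 base dimensions (M, L, T, Θ).
The dimension matrix has rank 4.
Independent dimensionless groups: 7 − 4 = 3.

3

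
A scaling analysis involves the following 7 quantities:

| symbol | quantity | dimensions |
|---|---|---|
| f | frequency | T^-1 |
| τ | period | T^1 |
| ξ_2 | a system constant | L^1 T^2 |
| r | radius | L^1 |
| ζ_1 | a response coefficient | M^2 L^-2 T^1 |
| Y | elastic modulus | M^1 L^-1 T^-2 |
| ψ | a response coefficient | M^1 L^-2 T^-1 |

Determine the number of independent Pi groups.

4

There are 7 variables and 3 base dimensions (M, L, T).
The dimension matrix has rank 3.
Independent dimensionless groups: 7 − 3 = 4.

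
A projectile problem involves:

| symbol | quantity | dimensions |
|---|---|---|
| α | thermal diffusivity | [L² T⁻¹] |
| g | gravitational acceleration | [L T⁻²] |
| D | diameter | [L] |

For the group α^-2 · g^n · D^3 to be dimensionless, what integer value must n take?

Balance the L exponent: (1)·n from g, plus −2·(2) + 3·(1) = -1 from the rest, must sum to zero.
n − 1 = 0, so n = 1.

1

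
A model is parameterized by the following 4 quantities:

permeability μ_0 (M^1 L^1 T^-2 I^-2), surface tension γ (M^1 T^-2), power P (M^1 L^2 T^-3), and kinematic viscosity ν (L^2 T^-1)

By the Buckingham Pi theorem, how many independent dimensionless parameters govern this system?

1

There are 4 variables and 4 base dimensions (M, L, T, I).
The dimension matrix has rank 3 (less than 4: the dimension vectors are linearly dependent).
Independent dimensionless groups: 4 − 3 = 1.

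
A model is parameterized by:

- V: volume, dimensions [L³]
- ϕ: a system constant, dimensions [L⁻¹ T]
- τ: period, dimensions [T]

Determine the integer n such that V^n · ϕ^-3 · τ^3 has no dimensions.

Balance the L exponent: (3)·n from V, plus −3·(-1) + 3·(0) = 3 from the rest, must sum to zero.
3n + 3 = 0, so n = -1.

-1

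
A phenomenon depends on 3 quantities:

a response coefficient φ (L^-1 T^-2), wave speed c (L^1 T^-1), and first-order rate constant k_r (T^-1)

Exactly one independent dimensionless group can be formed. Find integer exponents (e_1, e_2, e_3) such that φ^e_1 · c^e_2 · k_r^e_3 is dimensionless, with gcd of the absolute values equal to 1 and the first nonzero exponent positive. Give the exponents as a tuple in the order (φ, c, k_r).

(1, 1, -3)

L: e_1·(-1) + e_2·(1) + e_3·(0) = 0
T: e_1·(-2) + e_2·(-1) + e_3·(-1) = 0
Solving this homogeneous linear system for the smallest-integer solution (first nonzero entry positive) gives (1, 1, -3).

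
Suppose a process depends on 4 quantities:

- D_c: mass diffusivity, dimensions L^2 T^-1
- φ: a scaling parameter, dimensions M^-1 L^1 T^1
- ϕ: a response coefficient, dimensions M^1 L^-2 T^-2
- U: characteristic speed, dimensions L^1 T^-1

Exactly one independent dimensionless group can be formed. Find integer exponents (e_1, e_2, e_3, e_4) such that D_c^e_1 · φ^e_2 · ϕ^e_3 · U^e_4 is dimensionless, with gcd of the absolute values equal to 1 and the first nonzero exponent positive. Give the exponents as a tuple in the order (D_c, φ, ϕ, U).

(2, 1, 1, -3)

M: e_1·(0) + e_2·(-1) + e_3·(1) + e_4·(0) = 0
L: e_1·(2) + e_2·(1) + e_3·(-2) + e_4·(1) = 0
T: e_1·(-1) + e_2·(1) + e_3·(-2) + e_4·(-1) = 0
Solving this homogeneous linear system for the smallest-integer solution (first nonzero entry positive) gives (2, 1, 1, -3).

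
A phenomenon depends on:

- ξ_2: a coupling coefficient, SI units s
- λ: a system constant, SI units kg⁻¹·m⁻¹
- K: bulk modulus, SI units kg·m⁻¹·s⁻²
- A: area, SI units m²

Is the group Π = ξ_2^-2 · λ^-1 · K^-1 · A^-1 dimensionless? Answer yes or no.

yes

Sum the exponent of each base dimension across the product:
  M: −2·[ξ_2]_M − [λ]_M − [K]_M − [A]_M = −2·(0) − (-1) − (1) − (0) = 0
  L: −2·[ξ_2]_L − [λ]_L − [K]_L − [A]_L = −2·(0) − (-1) − (-1) − (2) = 0
  T: −2·[ξ_2]_T − [λ]_T − [K]_T − [A]_T = −2·(1) − (0) − (-2) − (0) = 0
All base exponents vanish — dimensionless.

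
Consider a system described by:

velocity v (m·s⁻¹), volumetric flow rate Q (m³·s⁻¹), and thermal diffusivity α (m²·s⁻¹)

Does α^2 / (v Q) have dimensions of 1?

yes

Sum the exponent of each base dimension across the product:
  L: −[v]_L − [Q]_L + 2·[α]_L = −(1) − (3) + 2·(2) = 0
  T: −[v]_T − [Q]_T + 2·[α]_T = −(-1) − (-1) + 2·(-1) = 0
All base exponents vanish — dimensionless.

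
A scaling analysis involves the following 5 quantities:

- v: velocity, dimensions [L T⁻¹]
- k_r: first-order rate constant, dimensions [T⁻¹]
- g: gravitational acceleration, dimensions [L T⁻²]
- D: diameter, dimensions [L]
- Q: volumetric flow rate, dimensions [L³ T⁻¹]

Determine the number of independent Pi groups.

3

There are 5 variables and 2 base dimensions (L, T).
The dimension matrix has rank 2.
Independent dimensionless groups: 5 − 2 = 3.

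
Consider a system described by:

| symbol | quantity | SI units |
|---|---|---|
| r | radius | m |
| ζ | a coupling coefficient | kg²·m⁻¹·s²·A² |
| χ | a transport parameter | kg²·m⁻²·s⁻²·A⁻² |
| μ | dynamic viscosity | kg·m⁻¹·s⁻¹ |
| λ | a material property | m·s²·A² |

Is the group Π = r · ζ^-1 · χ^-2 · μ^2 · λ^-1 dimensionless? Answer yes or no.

Sum the exponent of each base dimension across the product:
  M: [r]_M − [ζ]_M − 2·[χ]_M + 2·[μ]_M − [λ]_M = (0) − (2) − 2·(2) + 2·(1) − (0) = -4
  L: [r]_L − [ζ]_L − 2·[χ]_L + 2·[μ]_L − [λ]_L = (1) − (-1) − 2·(-2) + 2·(-1) − (1) = 3
  T: [r]_T − [ζ]_T − 2·[χ]_T + 2·[μ]_T − [λ]_T = (0) − (2) − 2·(-2) + 2·(-1) − (2) = -2
  I: [r]_I − [ζ]_I − 2·[χ]_I + 2·[μ]_I − [λ]_I = (0) − (2) − 2·(-2) + 2·(0) − (2) = 0
Net dimensions [M⁻⁴ L³ T⁻²] ≠ [1] — not dimensionless.

no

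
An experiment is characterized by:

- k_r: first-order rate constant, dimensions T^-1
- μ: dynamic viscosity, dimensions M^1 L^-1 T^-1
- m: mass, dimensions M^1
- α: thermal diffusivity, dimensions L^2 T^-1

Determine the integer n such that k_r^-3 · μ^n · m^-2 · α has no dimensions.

Balance the M exponent: (1)·n from μ, plus −3·(0) − 2·(1) + (0) = -2 from the rest, must sum to zero.
n − 2 = 0, so n = 2.

2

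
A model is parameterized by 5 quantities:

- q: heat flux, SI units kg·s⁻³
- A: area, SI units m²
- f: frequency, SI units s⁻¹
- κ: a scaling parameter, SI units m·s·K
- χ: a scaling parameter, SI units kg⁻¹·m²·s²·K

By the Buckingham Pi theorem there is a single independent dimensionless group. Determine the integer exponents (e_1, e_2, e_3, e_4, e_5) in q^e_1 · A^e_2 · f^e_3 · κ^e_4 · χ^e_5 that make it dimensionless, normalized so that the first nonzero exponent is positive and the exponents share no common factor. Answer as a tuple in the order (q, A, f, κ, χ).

(2, -1, -4, -2, 2)

M: e_1·(1) + e_2·(0) + e_3·(0) + e_4·(0) + e_5·(-1) = 0
L: e_1·(0) + e_2·(2) + e_3·(0) + e_4·(1) + e_5·(2) = 0
T: e_1·(-3) + e_2·(0) + e_3·(-1) + e_4·(1) + e_5·(2) = 0
Θ: e_1·(0) + e_2·(0) + e_3·(0) + e_4·(1) + e_5·(1) = 0
Solving this homogeneous linear system for the smallest-integer solution (first nonzero entry positive) gives (2, -1, -4, -2, 2).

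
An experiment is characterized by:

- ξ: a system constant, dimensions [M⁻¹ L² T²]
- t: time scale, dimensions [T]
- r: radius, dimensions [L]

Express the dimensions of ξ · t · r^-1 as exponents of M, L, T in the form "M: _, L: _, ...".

Collect each base-dimension exponent across the product:
  M: (-1) + (0) − (0) = -1
  L: (2) + (0) − (1) = 1
  T: (2) + (1) − (0) = 3
So the dimensions are [M⁻¹ L T³].

M: -1, L: 1, T: 3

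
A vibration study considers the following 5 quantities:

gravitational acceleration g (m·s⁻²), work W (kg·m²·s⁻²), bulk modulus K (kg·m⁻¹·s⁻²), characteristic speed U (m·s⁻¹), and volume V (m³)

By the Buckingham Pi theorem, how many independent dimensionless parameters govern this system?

There are 5 variables and 3 base dimensions (M, L, T).
The dimension matrix has rank 3.
Independent dimensionless groups: 5 − 3 = 2.

2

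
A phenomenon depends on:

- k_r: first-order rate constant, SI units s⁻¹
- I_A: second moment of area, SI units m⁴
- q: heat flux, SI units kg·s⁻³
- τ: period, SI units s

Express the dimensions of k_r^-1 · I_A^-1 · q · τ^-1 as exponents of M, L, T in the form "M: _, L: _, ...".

M: 1, L: -4, T: -3

Collect each base-dimension exponent across the product:
  M: −(0) − (0) + (1) − (0) = 1
  L: −(0) − (4) + (0) − (0) = -4
  T: −(-1) − (0) + (-3) − (1) = -3
So the dimensions are [M L⁻⁴ T⁻³].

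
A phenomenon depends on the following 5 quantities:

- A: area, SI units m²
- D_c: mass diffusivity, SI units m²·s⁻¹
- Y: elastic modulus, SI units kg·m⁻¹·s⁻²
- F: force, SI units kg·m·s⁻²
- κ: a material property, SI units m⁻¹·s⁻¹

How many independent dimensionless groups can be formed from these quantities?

There are 5 variables and 3 base dimensions (M, L, T).
The dimension matrix has rank 3.
Independent dimensionless groups: 5 − 3 = 2.

2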